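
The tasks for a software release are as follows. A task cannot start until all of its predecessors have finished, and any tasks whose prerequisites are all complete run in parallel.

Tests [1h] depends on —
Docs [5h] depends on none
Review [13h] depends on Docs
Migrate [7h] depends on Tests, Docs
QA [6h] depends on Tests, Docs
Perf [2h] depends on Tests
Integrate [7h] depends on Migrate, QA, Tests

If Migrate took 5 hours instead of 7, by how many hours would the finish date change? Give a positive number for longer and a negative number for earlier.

The binding path is Docs→Migrate→Integrate = 5+7+7 = 19; finish at 19 hours.
Migrate is on the critical path; changing it to 5 makes that path 17 hours.
The binding chain switches to Docs→Review = 5+13 = 18; finish 18 hours.
Change in finish: 18 − 19 = -1 hours.

-1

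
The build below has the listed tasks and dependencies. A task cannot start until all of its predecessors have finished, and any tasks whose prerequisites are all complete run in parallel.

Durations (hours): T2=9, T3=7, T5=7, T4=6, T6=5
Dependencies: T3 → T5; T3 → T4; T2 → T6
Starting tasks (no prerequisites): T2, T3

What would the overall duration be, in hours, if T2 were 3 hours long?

14

As given, the longest chain is T2→T6 = 9+5 = 14, so the finish is 14 hours.
Since T2 is critical, the -6 change carries straight to that chain (now 8 hours).
The binding chain switches to T3→T5 = 7+7 = 14; finish 14 hours.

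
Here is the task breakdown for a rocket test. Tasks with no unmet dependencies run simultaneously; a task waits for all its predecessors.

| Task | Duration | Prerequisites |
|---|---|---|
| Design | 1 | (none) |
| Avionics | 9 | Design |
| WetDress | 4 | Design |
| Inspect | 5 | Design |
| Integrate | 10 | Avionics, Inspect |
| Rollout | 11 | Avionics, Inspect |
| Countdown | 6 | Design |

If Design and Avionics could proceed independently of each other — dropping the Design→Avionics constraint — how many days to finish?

20

With the dependency in place, Design→Avionics→Rollout = 1+9+11 = 21 sets the finish at 21 days.
Without Design→Avionics, Avionics's earliest start moves from 1 to 0.
New critical path: Avionics→Rollout = 9+11 = 20 ⇒ 20 days.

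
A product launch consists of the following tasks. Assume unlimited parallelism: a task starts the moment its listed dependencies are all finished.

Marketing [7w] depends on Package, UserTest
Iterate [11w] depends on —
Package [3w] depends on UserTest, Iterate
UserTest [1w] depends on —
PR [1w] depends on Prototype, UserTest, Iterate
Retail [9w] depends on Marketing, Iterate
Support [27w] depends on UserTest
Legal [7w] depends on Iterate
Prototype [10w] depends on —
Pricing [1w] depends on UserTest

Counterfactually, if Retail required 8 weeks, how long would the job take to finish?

29

Baseline: Iterate→Package→Marketing→Retail = 11+3+7+9 = 30 → 30 weeks.
Retail lies on that path, so at 8 weeks the path becomes 29 weeks.
That remains the longest chain; total 29 weeks.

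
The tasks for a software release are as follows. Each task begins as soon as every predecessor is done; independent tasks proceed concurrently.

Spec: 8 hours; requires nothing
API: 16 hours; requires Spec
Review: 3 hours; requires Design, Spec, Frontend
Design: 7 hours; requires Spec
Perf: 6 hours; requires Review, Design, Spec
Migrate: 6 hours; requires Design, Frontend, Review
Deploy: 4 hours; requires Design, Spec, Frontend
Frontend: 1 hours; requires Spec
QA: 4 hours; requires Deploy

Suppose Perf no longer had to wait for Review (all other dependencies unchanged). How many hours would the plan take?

Before: longest chain Spec→Design→Review→Migrate = 8+7+3+6 = 24, finish 24.
Without Review→Perf, Perf's earliest start moves from 18 to 15.
New critical path: Spec→Design→Review→Migrate = 8+7+3+6 = 24 ⇒ 24 hours.

24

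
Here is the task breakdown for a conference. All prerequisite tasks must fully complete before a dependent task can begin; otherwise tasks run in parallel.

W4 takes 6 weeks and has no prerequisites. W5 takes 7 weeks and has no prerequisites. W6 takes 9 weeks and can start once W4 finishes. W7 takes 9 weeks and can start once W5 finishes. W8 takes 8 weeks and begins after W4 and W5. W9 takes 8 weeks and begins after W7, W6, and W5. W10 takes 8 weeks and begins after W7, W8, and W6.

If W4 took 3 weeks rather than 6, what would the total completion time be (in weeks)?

24

The binding path is W5→W7→W9 = 7+9+8 = 24; finish at 24 weeks.
W4 has 1 week of float (longest path through it is 23).
That remains the longest chain; total 24 weeks.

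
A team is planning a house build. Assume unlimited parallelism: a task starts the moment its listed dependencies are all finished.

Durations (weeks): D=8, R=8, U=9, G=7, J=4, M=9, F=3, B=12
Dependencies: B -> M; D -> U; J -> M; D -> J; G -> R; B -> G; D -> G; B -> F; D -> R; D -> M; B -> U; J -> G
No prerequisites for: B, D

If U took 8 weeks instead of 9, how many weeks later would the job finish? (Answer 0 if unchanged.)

Critical path before the change: B→G→R = 12+7+8 = 27 giving 27 weeks.
U has 6 weeks of float (longest path through it is 21).
That remains the longest chain; total 27 weeks.
Change in finish: 27 − 27 = +0 weeks.

0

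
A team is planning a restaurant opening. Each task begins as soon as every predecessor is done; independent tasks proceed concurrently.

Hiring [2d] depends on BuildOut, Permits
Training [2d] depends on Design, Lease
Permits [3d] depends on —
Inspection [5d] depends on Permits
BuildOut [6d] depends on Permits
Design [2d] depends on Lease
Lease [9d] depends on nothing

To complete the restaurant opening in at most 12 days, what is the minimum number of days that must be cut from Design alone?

1

Current finish: 13 days; target: 12.
Design is on every critical path, so each day cut from Design cuts the finish by one (this holds down to a finish of 12).
Need 13 − 12 = 1 day off Design → Design becomes 1 day, finish becomes 12.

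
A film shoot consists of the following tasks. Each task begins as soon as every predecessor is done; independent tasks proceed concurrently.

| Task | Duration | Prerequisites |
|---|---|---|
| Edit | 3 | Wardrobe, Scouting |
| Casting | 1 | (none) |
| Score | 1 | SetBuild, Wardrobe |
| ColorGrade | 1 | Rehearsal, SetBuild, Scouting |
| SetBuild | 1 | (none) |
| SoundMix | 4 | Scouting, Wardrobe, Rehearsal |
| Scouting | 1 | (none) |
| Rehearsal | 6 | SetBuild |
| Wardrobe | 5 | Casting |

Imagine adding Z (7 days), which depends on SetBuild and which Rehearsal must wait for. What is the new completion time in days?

18

Originally the plan takes 11 days.
With Z inserted, Rehearsal now waits for max(SetBuild, Z).
New critical path: SetBuild→Z→Rehearsal→SoundMix = 1+7+6+4 = 18 ⇒ 18 days.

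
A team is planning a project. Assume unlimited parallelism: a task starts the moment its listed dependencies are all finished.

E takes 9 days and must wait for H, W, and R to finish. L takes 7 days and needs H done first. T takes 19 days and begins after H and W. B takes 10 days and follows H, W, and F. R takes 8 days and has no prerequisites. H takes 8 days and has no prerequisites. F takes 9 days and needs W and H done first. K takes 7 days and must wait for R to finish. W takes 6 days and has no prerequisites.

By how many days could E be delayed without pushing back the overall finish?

10

The longest chain is H→F→B = 8+9+10 = 27; overall finish 27 days.
E finishes as early as 17 and must finish by 27.
Float = 27 − 17 = 10.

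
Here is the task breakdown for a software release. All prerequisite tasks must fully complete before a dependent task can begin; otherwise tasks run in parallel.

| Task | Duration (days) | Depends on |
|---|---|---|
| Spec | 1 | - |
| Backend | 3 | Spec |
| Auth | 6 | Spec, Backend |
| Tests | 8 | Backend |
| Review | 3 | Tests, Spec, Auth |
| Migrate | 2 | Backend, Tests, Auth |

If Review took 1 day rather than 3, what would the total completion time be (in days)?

Actual critical path: Spec→Backend→Tests→Review = 1+3+8+3 = 15 ⇒ 15 days.
Review lies on that path, so at 1 day the path becomes 13 days.
The binding chain switches to Spec→Backend→Tests→Migrate = 1+3+8+2 = 14; finish 14 days.

14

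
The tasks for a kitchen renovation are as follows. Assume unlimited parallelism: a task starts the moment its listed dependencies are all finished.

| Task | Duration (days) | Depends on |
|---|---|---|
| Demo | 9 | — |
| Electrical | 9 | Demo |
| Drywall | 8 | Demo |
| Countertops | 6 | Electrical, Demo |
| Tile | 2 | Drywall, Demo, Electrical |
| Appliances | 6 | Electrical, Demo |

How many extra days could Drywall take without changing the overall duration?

Demo→Electrical→Countertops = 9+9+6 = 24 sets the makespan at 24 days.
The longest chain containing Drywall totals 19 days.
Slack of Drywall = 14 − 9 = 5 days.

5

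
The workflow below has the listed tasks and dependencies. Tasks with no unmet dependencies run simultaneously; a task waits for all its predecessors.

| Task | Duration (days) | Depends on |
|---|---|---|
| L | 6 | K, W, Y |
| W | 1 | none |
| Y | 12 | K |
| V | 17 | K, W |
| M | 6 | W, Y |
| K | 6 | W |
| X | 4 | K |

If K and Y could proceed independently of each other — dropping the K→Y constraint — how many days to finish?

Before: longest chain W→K→Y→L = 1+6+12+6 = 25, finish 25.
Without K→Y, Y's earliest start moves from 7 to 0.
New critical path: W→K→V = 1+6+17 = 24 ⇒ 24 days.

24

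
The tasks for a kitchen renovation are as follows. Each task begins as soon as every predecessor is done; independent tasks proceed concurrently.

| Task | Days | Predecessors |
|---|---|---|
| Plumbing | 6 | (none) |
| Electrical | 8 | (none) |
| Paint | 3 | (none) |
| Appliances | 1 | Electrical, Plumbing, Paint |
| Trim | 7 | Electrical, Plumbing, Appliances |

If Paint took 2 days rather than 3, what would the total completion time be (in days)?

Actual critical path: Electrical→Appliances→Trim = 8+1+7 = 16 ⇒ 16 days.
Paint has 5 days of float (longest path through it is 11).
No other chain overtakes it, so the finish is 16 days.

16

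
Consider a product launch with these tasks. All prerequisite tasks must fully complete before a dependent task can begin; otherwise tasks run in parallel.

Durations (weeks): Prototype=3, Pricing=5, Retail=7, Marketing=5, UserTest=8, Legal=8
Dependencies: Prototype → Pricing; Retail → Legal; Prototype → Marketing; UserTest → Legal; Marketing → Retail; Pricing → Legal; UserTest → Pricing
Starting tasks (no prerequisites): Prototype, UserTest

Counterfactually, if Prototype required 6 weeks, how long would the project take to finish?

Actual critical path: Prototype→Marketing→Retail→Legal = 3+5+7+8 = 23 ⇒ 23 weeks.
Prototype is on the critical path; changing it to 6 makes that path 26 weeks.
The critical path is still Prototype→Marketing→Retail→Legal; finish is now 26 weeks.

26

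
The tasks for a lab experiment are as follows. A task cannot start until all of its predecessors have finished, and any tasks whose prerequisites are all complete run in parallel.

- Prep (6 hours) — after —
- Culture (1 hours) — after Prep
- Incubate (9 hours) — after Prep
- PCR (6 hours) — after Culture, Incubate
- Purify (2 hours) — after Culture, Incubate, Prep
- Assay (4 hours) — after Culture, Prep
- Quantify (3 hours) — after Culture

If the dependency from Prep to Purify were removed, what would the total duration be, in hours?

Original critical path: Prep→Incubate→PCR = 6+9+6 = 21 ⇒ 21 hours.
Dropping Prep→Purify doesn't change Purify's earliest start (15); another predecessor still binds.
The longest chain is now Prep→Incubate→PCR = 6+9+6 = 21, so the lab experiment takes 21 hours.

21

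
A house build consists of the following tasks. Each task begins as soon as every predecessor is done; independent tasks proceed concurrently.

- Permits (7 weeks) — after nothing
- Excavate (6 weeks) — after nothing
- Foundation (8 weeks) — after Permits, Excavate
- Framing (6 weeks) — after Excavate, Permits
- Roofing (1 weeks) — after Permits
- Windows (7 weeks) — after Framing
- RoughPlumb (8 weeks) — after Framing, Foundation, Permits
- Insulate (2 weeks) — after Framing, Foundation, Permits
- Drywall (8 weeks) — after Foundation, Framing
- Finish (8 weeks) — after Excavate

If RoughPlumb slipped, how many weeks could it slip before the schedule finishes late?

0

Critical path: Permits→Foundation→RoughPlumb = 7+8+8 = 23, so the finish is 23 weeks.
The longest chain containing RoughPlumb totals 23 weeks.
So RoughPlumb can slip 23 − 23 = 0 weeks.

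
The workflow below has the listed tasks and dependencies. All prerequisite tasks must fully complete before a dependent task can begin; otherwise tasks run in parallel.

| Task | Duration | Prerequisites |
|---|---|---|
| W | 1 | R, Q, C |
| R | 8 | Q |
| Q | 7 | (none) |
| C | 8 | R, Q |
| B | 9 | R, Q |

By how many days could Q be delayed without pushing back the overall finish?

The longest chain is Q→R→C→W = 7+8+8+1 = 24; overall finish 24 days.
Longest path through Q: 24 days (earliest finish 7, latest finish 7).
Slack of Q = 0 − 0 = 0 days.

0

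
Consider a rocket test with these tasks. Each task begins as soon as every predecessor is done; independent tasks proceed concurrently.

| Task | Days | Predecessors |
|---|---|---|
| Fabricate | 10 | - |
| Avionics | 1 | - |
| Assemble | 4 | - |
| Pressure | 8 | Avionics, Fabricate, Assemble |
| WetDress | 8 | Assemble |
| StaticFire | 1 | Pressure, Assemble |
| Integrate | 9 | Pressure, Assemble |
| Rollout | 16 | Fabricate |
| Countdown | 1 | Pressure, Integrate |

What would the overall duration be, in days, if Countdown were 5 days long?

As given, the longest chain is Fabricate→Pressure→Integrate→Countdown = 10+8+9+1 = 28, so the finish is 28 days.
Since Countdown is critical, the +4 change carries straight to that chain (now 32 days).
No other chain overtakes it, so the finish is 32 days.

32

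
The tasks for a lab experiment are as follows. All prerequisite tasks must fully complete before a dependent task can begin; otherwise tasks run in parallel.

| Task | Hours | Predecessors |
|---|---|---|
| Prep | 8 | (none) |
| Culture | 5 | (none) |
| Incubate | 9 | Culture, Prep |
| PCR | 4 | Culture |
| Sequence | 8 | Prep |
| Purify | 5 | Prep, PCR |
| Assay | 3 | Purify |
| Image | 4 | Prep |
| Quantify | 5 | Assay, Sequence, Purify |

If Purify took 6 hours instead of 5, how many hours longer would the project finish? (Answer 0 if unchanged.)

1

Actual critical path: Culture→PCR→Purify→Assay→Quantify = 5+4+5+3+5 = 22 ⇒ 22 hours.
Purify lies on that path, so at 6 hours the path becomes 23 hours.
That remains the longest chain; total 23 hours.
Change in finish: 23 − 22 = +1 hours.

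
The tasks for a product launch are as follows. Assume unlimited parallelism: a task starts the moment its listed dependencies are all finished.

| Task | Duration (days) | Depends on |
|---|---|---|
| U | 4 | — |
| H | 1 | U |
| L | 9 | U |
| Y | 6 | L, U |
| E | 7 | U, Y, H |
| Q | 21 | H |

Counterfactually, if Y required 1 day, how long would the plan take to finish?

Actual critical path: U→L→Y→E = 4+9+6+7 = 26 ⇒ 26 days.
Y is on the critical path; changing it to 1 makes that path 21 days.
The binding chain switches to U→H→Q = 4+1+21 = 26; finish 26 days.

26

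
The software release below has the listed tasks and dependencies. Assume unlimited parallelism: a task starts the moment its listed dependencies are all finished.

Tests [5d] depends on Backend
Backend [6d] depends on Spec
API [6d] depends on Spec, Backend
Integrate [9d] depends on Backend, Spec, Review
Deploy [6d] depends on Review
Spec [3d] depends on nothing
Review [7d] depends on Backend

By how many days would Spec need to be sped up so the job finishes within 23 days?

2

Current finish: 25 days; target: 23.
Spec is on every critical path, so each day cut from Spec cuts the finish by one (this holds down to a finish of 23).
Need 25 − 23 = 2 days off Spec → Spec becomes 1 day, finish becomes 23.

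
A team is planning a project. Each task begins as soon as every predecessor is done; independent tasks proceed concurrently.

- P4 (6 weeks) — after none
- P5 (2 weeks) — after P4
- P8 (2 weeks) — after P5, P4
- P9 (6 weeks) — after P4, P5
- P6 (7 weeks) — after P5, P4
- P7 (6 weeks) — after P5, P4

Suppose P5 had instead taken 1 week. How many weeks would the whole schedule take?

14

As given, the longest chain is P4→P5→P6 = 6+2+7 = 15, so the finish is 15 weeks.
P5 is on the critical path; changing it to 1 makes that path 14 weeks.
No other chain overtakes it, so the finish is 14 weeks.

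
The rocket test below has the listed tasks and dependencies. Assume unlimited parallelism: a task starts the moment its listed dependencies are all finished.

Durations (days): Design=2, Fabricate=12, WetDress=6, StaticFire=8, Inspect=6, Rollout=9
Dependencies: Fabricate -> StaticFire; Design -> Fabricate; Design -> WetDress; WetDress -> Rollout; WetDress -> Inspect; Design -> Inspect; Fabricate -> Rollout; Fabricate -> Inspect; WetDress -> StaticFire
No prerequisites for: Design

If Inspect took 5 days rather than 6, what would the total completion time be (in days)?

23

Actual critical path: Design→Fabricate→Rollout = 2+12+9 = 23 ⇒ 23 days.
Inspect has 3 days of float (longest path through it is 20).
The critical path is still Design→Fabricate→Rollout; finish is now 23 days.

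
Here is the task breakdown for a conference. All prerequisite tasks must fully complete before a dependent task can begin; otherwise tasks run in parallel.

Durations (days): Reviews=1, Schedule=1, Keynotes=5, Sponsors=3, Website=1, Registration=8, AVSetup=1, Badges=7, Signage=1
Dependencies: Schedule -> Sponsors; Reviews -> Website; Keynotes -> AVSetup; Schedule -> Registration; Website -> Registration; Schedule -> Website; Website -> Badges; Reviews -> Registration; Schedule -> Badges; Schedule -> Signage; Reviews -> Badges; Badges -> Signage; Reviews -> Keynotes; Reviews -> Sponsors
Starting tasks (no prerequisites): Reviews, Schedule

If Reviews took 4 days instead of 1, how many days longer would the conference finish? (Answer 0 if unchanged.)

As given, the longest chain is Reviews→Website→Registration = 1+1+8 = 10, so the finish is 10 days.
Reviews is on the critical path; changing it to 4 makes that path 13 days.
That remains the longest chain; total 13 days.
Change in finish: 13 − 10 = +3 days.

3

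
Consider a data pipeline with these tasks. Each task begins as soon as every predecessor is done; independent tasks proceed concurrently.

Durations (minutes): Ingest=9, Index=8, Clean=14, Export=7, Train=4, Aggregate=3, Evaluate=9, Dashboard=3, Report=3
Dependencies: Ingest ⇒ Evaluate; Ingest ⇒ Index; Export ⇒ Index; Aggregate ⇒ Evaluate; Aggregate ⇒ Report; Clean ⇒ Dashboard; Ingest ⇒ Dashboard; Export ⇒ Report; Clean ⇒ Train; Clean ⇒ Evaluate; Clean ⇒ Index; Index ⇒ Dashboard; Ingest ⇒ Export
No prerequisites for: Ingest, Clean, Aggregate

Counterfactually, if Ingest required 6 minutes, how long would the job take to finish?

As given, the longest chain is Ingest→Export→Index→Dashboard = 9+7+8+3 = 27, so the finish is 27 minutes.
Ingest is on the critical path; changing it to 6 makes that path 24 minutes.
The binding chain switches to Clean→Index→Dashboard = 14+8+3 = 25; finish 25 minutes.

25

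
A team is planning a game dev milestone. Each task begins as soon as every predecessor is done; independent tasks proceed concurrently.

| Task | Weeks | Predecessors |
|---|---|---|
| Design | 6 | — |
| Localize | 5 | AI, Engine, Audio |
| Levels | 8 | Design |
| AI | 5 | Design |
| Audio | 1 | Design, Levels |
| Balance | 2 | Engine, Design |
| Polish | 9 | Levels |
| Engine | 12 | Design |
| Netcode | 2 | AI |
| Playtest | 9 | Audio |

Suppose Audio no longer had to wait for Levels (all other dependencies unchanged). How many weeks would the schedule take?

23

Original critical path: Design→Levels→Audio→Playtest = 6+8+1+9 = 24 ⇒ 24 weeks.
Without Levels→Audio, Audio's earliest start moves from 14 to 6.
The longest chain is now Design→Engine→Localize = 6+12+5 = 23, so the schedule takes 23 weeks.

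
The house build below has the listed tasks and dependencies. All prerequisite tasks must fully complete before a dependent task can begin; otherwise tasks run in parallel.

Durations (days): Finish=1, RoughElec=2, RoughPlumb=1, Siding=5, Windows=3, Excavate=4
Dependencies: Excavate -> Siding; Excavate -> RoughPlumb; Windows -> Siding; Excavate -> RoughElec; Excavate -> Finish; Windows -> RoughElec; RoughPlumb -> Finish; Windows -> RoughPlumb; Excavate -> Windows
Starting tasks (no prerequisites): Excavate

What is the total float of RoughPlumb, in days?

3

Critical path: Excavate→Windows→Siding = 4+3+5 = 12, so the finish is 12 days.
RoughPlumb finishes as early as 8 and must finish by 11.
So RoughPlumb can slip 11 − 8 = 3 days.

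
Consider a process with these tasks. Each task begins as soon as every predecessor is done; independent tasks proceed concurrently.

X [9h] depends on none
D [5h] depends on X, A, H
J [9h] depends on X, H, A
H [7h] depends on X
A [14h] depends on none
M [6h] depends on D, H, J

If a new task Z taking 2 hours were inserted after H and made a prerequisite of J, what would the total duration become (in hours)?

Originally the process takes 31 hours.
With Z inserted, J now waits for max(X, H, A, Z).
New critical path: X→H→Z→J→M = 9+7+2+9+6 = 33 ⇒ 33 hours.

33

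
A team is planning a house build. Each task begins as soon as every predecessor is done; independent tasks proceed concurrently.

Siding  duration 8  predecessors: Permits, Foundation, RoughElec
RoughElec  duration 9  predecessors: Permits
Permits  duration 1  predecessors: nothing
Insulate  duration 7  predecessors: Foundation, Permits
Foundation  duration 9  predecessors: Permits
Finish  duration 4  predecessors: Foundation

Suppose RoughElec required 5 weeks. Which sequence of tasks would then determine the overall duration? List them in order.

Permits, Foundation, Siding

As given, the longest chain is Permits→RoughElec→Siding = 1+9+8 = 18, so the finish is 18 weeks.
RoughElec lies on that path, so at 5 weeks the path becomes 14 weeks.
The binding chain switches to Permits→Foundation→Siding = 1+9+8 = 18; finish 18 weeks.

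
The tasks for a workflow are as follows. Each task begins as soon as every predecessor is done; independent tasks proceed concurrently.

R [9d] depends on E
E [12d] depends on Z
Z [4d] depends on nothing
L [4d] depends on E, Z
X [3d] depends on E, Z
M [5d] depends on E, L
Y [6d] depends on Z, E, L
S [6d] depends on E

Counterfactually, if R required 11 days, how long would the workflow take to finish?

27

Actual critical path: Z→E→L→Y = 4+12+4+6 = 26 ⇒ 26 days.
R has 1 day of float (longest path through it is 25).
The binding chain switches to Z→E→R = 4+12+11 = 27; finish 27 days.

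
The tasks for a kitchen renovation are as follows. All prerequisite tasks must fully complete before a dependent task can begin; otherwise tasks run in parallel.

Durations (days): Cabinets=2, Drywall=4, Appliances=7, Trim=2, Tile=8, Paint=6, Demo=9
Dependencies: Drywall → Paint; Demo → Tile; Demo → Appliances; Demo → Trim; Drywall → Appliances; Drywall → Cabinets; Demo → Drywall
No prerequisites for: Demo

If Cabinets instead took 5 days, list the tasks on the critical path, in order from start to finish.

Demo, Drywall, Appliances

Actual critical path: Demo→Drywall→Appliances = 9+4+7 = 20 ⇒ 20 days.
Cabinets has 5 days of float (longest path through it is 15).
No other chain overtakes it, so the finish is 20 days.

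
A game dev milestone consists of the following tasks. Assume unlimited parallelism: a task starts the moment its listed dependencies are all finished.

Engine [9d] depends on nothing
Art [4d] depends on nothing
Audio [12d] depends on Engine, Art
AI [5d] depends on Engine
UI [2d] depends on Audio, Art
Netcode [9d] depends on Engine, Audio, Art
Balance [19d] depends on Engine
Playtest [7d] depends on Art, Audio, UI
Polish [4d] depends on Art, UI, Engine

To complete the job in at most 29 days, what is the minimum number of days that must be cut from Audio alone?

1

Current finish: 30 days; target: 29.
Audio is on every critical path, so each day cut from Audio cuts the finish by one (this holds down to a finish of 28).
Need 30 − 29 = 1 day off Audio → Audio becomes 11 days, finish becomes 29.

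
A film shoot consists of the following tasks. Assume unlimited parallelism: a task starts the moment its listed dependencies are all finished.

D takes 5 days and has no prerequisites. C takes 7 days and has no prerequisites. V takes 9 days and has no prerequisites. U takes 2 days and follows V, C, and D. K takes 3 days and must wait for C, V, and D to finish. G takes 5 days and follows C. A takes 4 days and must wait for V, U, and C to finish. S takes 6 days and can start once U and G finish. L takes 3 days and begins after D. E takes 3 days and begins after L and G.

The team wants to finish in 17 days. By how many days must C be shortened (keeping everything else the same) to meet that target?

1

Current finish: 18 days; target: 17.
C is on every critical path, so each day cut from C cuts the finish by one (this holds down to a finish of 17).
Need 18 − 17 = 1 day off C → C becomes 6 days, finish becomes 17.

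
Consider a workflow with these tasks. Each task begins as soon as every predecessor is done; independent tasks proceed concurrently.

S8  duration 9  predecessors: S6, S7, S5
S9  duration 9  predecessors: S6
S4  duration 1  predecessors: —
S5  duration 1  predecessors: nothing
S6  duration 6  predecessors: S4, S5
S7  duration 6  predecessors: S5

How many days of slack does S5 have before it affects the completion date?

0

Critical path: S4→S6→S8 = 1+6+9 = 16, so the finish is 16 days.
The longest chain containing S5 totals 16 days.
So S5 can slip 1 − 1 = 0 days.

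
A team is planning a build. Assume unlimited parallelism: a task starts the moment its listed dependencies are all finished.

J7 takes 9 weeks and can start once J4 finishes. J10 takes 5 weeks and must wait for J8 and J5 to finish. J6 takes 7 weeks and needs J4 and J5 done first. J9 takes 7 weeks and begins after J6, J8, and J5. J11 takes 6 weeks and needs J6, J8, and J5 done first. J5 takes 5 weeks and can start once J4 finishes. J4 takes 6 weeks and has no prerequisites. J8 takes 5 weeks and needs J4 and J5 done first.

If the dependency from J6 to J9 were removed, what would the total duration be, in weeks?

Original critical path: J4→J5→J6→J9 = 6+5+7+7 = 25 ⇒ 25 weeks.
Without J6→J9, J9's earliest start moves from 18 to 16.
New critical path: J4→J5→J6→J11 = 6+5+7+6 = 24 ⇒ 24 weeks.

24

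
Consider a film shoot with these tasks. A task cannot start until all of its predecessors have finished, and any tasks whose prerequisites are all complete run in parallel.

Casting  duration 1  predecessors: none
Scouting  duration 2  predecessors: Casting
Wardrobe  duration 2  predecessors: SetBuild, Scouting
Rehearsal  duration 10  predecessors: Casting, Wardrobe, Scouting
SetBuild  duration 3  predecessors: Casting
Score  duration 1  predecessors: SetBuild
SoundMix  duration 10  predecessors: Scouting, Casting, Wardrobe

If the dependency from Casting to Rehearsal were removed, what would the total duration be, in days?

Before: longest chain Casting→SetBuild→Wardrobe→Rehearsal = 1+3+2+10 = 16, finish 16.
Dropping Casting→Rehearsal doesn't change Rehearsal's earliest start (6); another predecessor still binds.
The longest chain is now Casting→SetBuild→Wardrobe→Rehearsal = 1+3+2+10 = 16, so the project takes 16 days.

16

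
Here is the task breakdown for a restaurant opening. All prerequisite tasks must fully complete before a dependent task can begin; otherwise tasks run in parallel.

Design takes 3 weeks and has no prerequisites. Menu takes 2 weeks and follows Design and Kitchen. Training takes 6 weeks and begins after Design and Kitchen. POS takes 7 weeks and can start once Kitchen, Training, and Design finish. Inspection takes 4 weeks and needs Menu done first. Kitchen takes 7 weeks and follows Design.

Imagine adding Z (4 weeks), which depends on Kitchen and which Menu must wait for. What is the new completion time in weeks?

Originally the project takes 23 weeks.
With Z inserted, Menu now waits for max(Design, Kitchen, Z).
New critical path: Design→Kitchen→Training→POS = 3+7+6+7 = 23 ⇒ 23 weeks.

23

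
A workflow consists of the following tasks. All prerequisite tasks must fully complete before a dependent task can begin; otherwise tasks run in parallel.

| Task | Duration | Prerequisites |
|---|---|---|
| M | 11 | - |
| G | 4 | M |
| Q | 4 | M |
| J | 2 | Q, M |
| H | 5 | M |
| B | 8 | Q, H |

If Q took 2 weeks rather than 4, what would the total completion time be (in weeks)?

Baseline: M→H→B = 11+5+8 = 24 → 24 weeks.
The longest path through Q is only 23 weeks, so Q has float 1.
No other chain overtakes it, so the finish is 24 weeks.

24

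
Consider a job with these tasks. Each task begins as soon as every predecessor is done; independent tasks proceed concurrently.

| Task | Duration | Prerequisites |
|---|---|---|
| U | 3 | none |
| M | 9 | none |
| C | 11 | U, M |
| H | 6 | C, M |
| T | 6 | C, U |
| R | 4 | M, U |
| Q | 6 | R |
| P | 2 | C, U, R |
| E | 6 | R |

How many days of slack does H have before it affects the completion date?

0

Critical path: M→C→H = 9+11+6 = 26, so the finish is 26 days.
The longest chain containing H totals 26 days.
So H can slip 26 − 26 = 0 days.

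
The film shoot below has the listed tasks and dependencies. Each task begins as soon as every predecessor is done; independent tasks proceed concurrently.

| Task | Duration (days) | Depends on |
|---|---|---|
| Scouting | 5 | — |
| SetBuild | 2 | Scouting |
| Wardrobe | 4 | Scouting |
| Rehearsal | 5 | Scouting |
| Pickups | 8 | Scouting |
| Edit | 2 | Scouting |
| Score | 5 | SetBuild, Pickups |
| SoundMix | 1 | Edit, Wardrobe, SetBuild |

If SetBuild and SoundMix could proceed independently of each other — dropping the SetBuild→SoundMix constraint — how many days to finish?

With the dependency in place, Scouting→Pickups→Score = 5+8+5 = 18 sets the finish at 18 days.
Dropping SetBuild→SoundMix doesn't change SoundMix's earliest start (9); another predecessor still binds.
New critical path: Scouting→Pickups→Score = 5+8+5 = 18 ⇒ 18 days.

18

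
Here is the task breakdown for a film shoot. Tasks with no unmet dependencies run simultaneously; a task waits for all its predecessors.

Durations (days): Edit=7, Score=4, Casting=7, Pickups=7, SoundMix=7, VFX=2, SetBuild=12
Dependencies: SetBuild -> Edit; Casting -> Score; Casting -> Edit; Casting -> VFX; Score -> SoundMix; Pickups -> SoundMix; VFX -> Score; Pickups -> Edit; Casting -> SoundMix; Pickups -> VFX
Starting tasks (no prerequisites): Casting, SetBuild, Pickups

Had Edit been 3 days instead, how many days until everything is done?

20

The binding path is Casting→VFX→Score→SoundMix = 7+2+4+7 = 20; finish at 20 days.
Edit is off the critical path — its longest chain is 19 days, giving 1 of slack.
That remains the longest chain; total 20 days.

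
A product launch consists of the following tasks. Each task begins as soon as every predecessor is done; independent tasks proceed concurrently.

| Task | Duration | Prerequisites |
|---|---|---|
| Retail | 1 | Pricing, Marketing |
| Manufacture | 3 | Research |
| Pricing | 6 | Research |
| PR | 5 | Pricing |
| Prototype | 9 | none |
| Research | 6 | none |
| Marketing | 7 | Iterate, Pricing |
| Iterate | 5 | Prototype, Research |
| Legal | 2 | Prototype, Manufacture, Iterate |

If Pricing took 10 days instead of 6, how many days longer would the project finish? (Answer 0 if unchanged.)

2

The binding path is Prototype→Iterate→Marketing→Retail = 9+5+7+1 = 22; finish at 22 days.
Pricing has 2 days of float (longest path through it is 20).
The binding chain switches to Research→Pricing→Marketing→Retail = 6+10+7+1 = 24; finish 24 days.
Change in finish: 24 − 22 = +2 days.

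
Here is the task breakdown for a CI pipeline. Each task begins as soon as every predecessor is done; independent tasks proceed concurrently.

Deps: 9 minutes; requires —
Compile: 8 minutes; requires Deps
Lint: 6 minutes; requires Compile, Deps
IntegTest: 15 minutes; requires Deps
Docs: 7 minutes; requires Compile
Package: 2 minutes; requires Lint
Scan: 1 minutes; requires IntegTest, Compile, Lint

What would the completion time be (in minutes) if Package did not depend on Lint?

Before: longest chain Deps→Compile→Lint→Package = 9+8+6+2 = 25, finish 25.
Without Lint→Package, Package's earliest start moves from 23 to 0.
After: Deps→IntegTest→Scan = 9+15+1 = 25 → 25 minutes.

25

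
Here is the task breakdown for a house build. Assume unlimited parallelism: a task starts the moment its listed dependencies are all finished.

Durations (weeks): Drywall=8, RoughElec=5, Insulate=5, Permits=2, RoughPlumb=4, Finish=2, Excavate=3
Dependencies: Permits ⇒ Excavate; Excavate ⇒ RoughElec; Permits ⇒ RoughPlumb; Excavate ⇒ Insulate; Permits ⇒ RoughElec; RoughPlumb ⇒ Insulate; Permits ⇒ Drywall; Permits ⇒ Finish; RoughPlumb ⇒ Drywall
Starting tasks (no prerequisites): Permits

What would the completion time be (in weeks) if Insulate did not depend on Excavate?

Before: longest chain Permits→RoughPlumb→Drywall = 2+4+8 = 14, finish 14.
Dropping Excavate→Insulate doesn't change Insulate's earliest start (6); another predecessor still binds.
After: Permits→RoughPlumb→Drywall = 2+4+8 = 14 → 14 weeks.

14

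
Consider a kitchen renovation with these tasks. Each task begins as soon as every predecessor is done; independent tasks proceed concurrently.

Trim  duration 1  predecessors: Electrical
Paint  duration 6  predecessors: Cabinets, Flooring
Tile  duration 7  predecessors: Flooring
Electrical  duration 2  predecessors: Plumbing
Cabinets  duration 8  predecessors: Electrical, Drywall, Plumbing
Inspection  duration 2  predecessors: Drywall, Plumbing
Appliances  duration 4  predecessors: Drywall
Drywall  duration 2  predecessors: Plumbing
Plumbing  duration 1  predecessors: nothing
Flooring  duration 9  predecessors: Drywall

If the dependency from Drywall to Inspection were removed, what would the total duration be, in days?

Before: longest chain Plumbing→Drywall→Flooring→Tile = 1+2+9+7 = 19, finish 19.
Without Drywall→Inspection, Inspection's earliest start moves from 3 to 1.
New critical path: Plumbing→Drywall→Flooring→Tile = 1+2+9+7 = 19 ⇒ 19 days.

19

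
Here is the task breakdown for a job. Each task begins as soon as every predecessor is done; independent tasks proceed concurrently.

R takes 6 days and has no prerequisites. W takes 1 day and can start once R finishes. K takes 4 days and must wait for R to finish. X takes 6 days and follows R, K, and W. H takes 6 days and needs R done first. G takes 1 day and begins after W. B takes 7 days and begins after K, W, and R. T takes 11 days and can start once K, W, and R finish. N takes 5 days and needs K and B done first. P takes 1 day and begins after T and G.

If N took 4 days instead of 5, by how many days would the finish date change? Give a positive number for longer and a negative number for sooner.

0

As given, the longest chain is R→K→B→N = 6+4+7+5 = 22, so the finish is 22 days.
N lies on that path, so at 4 days the path becomes 21 days.
Now R→K→T→P = 6+4+11+1 = 22 is longest, so the finish becomes 22 days.
Change in finish: 22 − 22 = +0 days.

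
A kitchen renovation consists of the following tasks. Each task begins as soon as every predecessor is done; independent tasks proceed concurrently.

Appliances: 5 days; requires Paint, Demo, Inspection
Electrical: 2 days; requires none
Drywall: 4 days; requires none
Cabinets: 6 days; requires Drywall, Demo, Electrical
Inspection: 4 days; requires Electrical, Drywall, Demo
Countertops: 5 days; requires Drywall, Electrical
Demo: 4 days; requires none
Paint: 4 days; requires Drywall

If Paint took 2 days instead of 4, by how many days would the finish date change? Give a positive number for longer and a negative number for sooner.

0

The binding path is Drywall→Paint→Appliances = 4+4+5 = 13; finish at 13 days.
Since Paint is critical, the -2 change carries straight to that chain (now 11 days).
New critical path: Demo→Inspection→Appliances = 4+4+5 = 13 ⇒ 13 days.
Change in finish: 13 − 13 = +0 days.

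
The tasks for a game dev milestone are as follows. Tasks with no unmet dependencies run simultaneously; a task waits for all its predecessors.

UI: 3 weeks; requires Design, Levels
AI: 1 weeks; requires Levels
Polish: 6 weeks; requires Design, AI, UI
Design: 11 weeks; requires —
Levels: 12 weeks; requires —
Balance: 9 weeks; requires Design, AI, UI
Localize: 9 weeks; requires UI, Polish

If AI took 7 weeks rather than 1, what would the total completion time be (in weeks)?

34

The binding path is Levels→UI→Polish→Localize = 12+3+6+9 = 30; finish at 30 weeks.
The longest path through AI is only 28 weeks, so AI has float 2.
Now Levels→AI→Polish→Localize = 12+7+6+9 = 34 is longest, so the finish becomes 34 weeks.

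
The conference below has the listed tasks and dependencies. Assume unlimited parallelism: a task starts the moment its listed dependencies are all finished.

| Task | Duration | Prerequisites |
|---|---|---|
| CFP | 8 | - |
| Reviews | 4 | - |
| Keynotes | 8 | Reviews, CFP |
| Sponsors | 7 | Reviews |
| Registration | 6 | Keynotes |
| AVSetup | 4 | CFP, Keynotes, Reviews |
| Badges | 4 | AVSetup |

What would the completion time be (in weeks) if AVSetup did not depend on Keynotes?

Original critical path: CFP→Keynotes→AVSetup→Badges = 8+8+4+4 = 24 ⇒ 24 weeks.
Without Keynotes→AVSetup, AVSetup's earliest start moves from 16 to 8.
New critical path: CFP→Keynotes→Registration = 8+8+6 = 22 ⇒ 22 weeks.

22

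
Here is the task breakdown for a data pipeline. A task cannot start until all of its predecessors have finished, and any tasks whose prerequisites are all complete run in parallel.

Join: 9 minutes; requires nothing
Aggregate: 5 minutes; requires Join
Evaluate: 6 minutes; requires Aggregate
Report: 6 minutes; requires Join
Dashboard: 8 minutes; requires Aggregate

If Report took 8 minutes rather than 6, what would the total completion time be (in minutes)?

Actual critical path: Join→Aggregate→Dashboard = 9+5+8 = 22 ⇒ 22 minutes.
The longest path through Report is only 15 minutes, so Report has float 7.
The critical path is still Join→Aggregate→Dashboard; finish is now 22 minutes.

22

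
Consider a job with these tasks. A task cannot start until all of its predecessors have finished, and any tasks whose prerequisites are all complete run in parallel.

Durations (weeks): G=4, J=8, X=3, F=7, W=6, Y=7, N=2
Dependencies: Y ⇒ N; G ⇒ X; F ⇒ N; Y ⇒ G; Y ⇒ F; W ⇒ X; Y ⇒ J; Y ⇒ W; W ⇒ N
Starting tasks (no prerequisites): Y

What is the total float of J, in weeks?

1

Critical path: Y→F→N = 7+7+2 = 16, so the finish is 16 weeks.
J finishes as early as 15 and must finish by 16.
So J can slip 16 − 15 = 1 week.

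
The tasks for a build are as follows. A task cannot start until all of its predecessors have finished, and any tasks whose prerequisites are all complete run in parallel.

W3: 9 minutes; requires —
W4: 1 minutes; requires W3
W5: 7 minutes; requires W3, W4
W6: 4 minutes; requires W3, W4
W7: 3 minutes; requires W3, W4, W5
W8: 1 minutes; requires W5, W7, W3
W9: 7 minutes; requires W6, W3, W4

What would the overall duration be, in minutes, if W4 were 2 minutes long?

22

Actual critical path: W3→W4→W5→W7→W8 = 9+1+7+3+1 = 21 ⇒ 21 minutes.
W4 lies on that path, so at 2 minutes the path becomes 22 minutes.
No other chain overtakes it, so the finish is 22 minutes.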